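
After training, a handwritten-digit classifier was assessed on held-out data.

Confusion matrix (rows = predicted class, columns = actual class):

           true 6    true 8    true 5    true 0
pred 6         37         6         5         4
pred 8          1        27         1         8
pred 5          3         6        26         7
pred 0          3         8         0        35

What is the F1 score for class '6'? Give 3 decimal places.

One-vs-rest for '6': TP = diagonal; FP = other classes predicted '6'; FN = '6' predicted as other.
F1 score = 2·TP/(2·TP+FP+FN).
6: TP=37, FP=6+5+4=15, FN=1+3+3=7 → 74/96 = 0.7708

0.771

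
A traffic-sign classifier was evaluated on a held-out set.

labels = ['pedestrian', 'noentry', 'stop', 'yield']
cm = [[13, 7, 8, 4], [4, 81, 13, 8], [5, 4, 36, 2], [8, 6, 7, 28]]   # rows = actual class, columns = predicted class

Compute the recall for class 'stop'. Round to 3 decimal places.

One-vs-rest for 'stop': TP = diagonal; FP = other classes predicted 'stop'; FN = 'stop' predicted as other.
recall = TP/(TP+FN).
stop: TP=36, FN=5+4+2=11 → 36/47 = 0.7660

0.766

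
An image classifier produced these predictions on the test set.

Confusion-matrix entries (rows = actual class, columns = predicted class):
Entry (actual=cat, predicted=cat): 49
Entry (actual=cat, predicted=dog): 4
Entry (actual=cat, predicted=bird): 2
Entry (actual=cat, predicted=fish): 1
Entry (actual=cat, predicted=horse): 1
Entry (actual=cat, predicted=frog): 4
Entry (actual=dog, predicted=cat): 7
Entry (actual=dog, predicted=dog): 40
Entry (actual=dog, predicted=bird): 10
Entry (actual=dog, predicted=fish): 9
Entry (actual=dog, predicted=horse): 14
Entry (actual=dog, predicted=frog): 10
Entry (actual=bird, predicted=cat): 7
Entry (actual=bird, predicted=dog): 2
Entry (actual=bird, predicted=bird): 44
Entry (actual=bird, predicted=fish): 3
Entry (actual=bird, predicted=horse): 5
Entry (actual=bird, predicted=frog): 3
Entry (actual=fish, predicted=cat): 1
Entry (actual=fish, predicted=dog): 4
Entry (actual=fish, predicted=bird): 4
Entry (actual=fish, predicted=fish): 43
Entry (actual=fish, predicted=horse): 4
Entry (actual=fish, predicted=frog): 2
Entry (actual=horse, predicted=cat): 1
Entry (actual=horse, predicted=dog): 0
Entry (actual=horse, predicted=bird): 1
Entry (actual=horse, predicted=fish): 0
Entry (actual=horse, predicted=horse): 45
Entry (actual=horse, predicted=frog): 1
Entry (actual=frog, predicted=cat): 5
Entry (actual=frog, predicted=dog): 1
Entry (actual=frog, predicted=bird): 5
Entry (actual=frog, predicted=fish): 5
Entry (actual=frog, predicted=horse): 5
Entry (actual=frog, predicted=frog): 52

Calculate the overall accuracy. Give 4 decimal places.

Accuracy = trace / total = (49+40+44+43+45+52=273) / 394 = 273/394 = 0.6929

0.6929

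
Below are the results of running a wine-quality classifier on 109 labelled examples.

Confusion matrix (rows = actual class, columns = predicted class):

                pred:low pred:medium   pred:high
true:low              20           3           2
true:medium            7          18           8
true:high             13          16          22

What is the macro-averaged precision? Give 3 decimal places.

0.558

Per-class precision (TP/(TP+FP)):
  low: TP=20, FP=7+13=20 → 20/40 = 0.5000
  medium: TP=18, FP=3+16=19 → 18/37 = 0.4865
  high: TP=22, FP=2+8=10 → 22/32 = 0.6875
Macro-precision = mean = (0.5000 + 0.4865 + 0.6875) / 3 = 0.558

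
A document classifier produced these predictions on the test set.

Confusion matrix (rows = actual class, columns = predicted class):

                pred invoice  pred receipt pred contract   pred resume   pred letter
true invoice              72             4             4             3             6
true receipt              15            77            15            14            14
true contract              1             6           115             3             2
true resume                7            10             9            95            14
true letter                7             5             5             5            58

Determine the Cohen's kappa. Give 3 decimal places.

Observed agreement pₒ = trace/N = 417/566 = 0.7367
Expected agreement pₑ = Σ (rowᵢ·colᵢ)/N² = (89·102 + 135·102 + 127·148 + 135·120 + 80·94)/566² = 0.2040
κ = (pₒ − pₑ)/(1 − pₑ) = (0.7367 − 0.2040)/(1 − 0.2040) = 0.669

0.669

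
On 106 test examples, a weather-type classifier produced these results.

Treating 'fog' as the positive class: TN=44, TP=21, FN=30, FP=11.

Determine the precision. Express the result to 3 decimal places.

0.656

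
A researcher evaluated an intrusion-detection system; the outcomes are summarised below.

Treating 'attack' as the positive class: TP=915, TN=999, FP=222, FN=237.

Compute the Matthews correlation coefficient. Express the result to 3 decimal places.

0.613

MCC = (TP·TN − FP·FN) / √((TP+FP)(TP+FN)(TN+FP)(TN+FN))
Numerator = 915·999 − 222·237 = 861471
Denominator = √(1137·1152·1221·1236) = √1976728748544 = 1405961.8589
MCC = 861471 / 1405961.8589 = 0.613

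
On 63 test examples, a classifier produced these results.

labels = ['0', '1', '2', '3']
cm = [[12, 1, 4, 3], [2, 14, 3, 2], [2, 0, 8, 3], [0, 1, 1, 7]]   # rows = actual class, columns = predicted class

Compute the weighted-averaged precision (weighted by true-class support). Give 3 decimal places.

Per-class precision (TP/(TP+FP)):
  0: TP=12, FP=2+2+0=4 → 12/16 = 0.7500
  1: TP=14, FP=1+0+1=2 → 14/16 = 0.8750
  2: TP=8, FP=4+3+1=8 → 8/16 = 0.5000
  3: TP=7, FP=3+2+3=8 → 7/15 = 0.4667
Weighted-precision = Σ (supportᵢ/N)·precisionᵢ with N=63: (20/63)·0.7500 + (21/63)·0.8750 + (13/63)·0.5000 + (9/63)·0.4667 = 0.700

0.700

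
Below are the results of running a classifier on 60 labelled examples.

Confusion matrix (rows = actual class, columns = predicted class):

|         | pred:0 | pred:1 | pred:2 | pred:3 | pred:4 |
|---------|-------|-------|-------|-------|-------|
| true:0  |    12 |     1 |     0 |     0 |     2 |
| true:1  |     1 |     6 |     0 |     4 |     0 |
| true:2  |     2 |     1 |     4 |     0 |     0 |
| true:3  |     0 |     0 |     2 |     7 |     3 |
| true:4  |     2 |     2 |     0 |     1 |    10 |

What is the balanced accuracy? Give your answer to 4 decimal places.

Balanced accuracy = mean of per-class recall.
  0: recall = 12/15 = 0.80000
  1: recall = 6/11 = 0.54545
  2: recall = 4/7 = 0.57143
  3: recall = 7/12 = 0.58333
  4: recall = 10/15 = 0.66667
Mean = (0.80000 + 0.54545 + 0.57143 + 0.58333 + 0.66667) / 5 = 0.6334

0.6334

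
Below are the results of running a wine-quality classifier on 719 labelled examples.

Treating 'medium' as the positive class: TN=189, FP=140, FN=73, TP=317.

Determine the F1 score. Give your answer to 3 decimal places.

0.749

Precision = TP/(TP+FP) = 317/457 = 0.6937
Recall = TP/(TP+FN) = 317/390 = 0.8128
F1 = 2·TP/(2·TP+FP+FN) = 634/847 = 0.749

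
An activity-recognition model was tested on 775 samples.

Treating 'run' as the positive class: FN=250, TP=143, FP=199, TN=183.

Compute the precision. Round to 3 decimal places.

0.418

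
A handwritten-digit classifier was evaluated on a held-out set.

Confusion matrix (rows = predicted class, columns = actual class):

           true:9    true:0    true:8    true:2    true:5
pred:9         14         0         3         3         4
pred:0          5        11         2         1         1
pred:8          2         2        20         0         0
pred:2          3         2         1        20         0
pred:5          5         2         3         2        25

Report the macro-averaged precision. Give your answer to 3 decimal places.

0.682

Per-class precision (TP/(TP+FP)):
  9: TP=14, FP=0+3+3+4=10 → 14/24 = 0.5833
  0: TP=11, FP=5+2+1+1=9 → 11/20 = 0.5500
  8: TP=20, FP=2+2+0+0=4 → 20/24 = 0.8333
  2: TP=20, FP=3+2+1+0=6 → 20/26 = 0.7692
  5: TP=25, FP=5+2+3+2=12 → 25/37 = 0.6757
Macro-precision = mean = (0.5833 + 0.5500 + 0.8333 + 0.7692 + 0.6757) / 5 = 0.682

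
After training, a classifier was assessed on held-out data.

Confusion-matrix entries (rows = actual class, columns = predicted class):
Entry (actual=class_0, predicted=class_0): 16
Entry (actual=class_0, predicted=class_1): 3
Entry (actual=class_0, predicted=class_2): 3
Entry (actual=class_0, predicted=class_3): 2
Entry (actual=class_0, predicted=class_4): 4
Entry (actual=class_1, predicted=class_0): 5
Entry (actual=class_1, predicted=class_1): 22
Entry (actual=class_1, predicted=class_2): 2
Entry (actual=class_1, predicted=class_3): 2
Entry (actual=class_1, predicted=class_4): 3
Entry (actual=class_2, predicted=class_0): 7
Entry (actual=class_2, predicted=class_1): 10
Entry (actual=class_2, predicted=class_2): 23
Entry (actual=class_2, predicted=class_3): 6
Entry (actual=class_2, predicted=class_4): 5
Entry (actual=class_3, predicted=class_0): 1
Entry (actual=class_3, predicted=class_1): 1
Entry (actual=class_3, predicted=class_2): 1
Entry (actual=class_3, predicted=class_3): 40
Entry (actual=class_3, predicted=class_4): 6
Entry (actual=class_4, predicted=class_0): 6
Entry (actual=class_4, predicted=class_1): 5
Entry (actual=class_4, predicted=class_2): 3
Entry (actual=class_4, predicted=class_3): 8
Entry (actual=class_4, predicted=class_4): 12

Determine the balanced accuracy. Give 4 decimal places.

0.5677

Balanced accuracy = mean of per-class recall.
  class_0: recall = 16/28 = 0.57143
  class_1: recall = 22/34 = 0.64706
  class_2: recall = 23/51 = 0.45098
  class_3: recall = 40/49 = 0.81633
  class_4: recall = 12/34 = 0.35294
Mean = (0.57143 + 0.64706 + 0.45098 + 0.81633 + 0.35294) / 5 = 0.5677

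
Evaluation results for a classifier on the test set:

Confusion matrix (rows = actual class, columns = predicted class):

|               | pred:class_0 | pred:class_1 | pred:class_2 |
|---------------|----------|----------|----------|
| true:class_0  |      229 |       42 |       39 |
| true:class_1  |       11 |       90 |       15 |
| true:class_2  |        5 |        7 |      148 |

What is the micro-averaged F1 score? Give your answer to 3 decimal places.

0.797

Micro-averaging pools counts across classes: ΣTP=467, ΣFP=119, ΣFN=119.
Micro-F1 score = 2·TP/(2·TP+FP+FN) on pooled counts = 0.797 (equals overall accuracy in single-label multiclass).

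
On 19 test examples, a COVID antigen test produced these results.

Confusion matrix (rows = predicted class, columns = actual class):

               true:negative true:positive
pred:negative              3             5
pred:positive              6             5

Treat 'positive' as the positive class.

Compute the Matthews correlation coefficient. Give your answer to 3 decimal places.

-0.169

MCC = (TP·TN − FP·FN) / √((TP+FP)(TP+FN)(TN+FP)(TN+FN))
Numerator = 5·3 − 6·5 = -15
Denominator = √(11·10·9·8) = √7920 = 88.9944
MCC = -15 / 88.9944 = -0.169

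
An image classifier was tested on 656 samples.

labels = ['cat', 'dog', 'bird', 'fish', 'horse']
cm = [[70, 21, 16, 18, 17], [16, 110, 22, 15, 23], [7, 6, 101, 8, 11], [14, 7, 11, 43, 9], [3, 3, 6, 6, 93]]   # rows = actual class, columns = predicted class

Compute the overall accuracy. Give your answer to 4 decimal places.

0.6357

Accuracy = trace / total = (70+110+101+43+93=417) / 656 = 417/656 = 0.6357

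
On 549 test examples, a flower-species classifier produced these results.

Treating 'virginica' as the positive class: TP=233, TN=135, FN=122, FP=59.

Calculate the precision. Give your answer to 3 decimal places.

0.798

Precision = TP/(TP+FP) = 233/(233+59) = 233/292 = 0.798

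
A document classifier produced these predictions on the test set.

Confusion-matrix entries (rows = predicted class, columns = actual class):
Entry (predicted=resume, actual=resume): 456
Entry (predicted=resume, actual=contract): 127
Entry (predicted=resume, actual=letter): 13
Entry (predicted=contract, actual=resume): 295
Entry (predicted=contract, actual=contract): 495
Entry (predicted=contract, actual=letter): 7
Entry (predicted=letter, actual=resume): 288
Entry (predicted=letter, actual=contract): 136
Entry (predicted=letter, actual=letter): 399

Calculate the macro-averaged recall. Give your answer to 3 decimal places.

0.681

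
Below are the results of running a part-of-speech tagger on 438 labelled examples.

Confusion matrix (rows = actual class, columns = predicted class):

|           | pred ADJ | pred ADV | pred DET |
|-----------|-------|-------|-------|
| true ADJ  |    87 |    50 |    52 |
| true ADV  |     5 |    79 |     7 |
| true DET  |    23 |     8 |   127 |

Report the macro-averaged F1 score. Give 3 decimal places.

0.668

Per-class F1 score (2·TP/(2·TP+FP+FN)):
  ADJ: TP=87, FP=5+23=28, FN=50+52=102 → 174/304 = 0.5724
  ADV: TP=79, FP=50+8=58, FN=5+7=12 → 158/228 = 0.6930
  DET: TP=127, FP=52+7=59, FN=23+8=31 → 254/344 = 0.7384
Macro-F1 score = mean = (0.5724 + 0.6930 + 0.7384) / 3 = 0.668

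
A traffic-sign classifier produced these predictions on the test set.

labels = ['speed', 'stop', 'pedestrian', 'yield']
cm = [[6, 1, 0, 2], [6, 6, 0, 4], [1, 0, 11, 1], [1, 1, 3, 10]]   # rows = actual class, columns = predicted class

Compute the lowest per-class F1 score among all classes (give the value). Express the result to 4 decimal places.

0.5000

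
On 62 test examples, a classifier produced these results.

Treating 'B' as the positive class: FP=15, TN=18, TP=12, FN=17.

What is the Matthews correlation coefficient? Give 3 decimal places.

MCC = (TP·TN − FP·FN) / √((TP+FP)(TP+FN)(TN+FP)(TN+FN))
Numerator = 12·18 − 15·17 = -39
Denominator = √(27·29·33·35) = √904365 = 950.9811
MCC = -39 / 950.9811 = -0.041

-0.041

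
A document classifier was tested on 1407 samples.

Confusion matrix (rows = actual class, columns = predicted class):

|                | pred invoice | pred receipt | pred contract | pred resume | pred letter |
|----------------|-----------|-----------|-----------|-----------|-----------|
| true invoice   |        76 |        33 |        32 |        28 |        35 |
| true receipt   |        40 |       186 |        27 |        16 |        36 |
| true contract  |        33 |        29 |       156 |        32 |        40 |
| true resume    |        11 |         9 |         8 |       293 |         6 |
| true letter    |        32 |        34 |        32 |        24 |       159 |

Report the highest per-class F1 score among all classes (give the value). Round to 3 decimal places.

0.814

Per-class F1 score (2·TP/(2·TP+FP+FN)):
  invoice: TP=76, FP=40+33+11+32=116, FN=33+32+28+35=128 → 152/396 = 0.3838
  receipt: TP=186, FP=33+29+9+34=105, FN=40+27+16+36=119 → 372/596 = 0.6242
  contract: TP=156, FP=32+27+8+32=99, FN=33+29+32+40=134 → 312/545 = 0.5725
  resume: TP=293, FP=28+16+32+24=100, FN=11+9+8+6=34 → 586/720 = 0.8139
  letter: TP=159, FP=35+36+40+6=117, FN=32+34+32+24=122 → 318/557 = 0.5709
Highest is class 'resume' with F1 score = 0.814.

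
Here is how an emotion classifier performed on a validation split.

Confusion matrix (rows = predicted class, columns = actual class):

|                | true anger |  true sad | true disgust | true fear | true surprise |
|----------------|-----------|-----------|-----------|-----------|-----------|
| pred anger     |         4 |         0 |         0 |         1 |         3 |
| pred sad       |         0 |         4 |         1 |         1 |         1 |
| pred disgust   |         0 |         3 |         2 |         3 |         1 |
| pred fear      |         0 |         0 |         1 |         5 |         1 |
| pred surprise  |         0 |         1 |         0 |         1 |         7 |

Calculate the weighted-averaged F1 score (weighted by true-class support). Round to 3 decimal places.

0.564

Per-class F1 score (2·TP/(2·TP+FP+FN)):
  anger: TP=4, FP=0+0+1+3=4, FN=0+0+0+0=0 → 8/12 = 0.6667
  sad: TP=4, FP=0+1+1+1=3, FN=0+3+0+1=4 → 8/15 = 0.5333
  disgust: TP=2, FP=0+3+3+1=7, FN=0+1+1+0=2 → 4/13 = 0.3077
  fear: TP=5, FP=0+0+1+1=2, FN=1+1+3+1=6 → 10/18 = 0.5556
  surprise: TP=7, FP=0+1+0+1=2, FN=3+1+1+1=6 → 14/22 = 0.6364
Weighted-F1 score = Σ (supportᵢ/N)·F1 scoreᵢ with N=40: (4/40)·0.6667 + (8/40)·0.5333 + (4/40)·0.3077 + (11/40)·0.5556 + (13/40)·0.6364 = 0.564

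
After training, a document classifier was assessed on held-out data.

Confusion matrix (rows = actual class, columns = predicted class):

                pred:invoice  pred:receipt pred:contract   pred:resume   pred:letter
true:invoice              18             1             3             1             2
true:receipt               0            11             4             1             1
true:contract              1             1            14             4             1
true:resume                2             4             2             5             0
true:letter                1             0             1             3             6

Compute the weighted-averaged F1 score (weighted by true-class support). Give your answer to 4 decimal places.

Per-class F1 score (2·TP/(2·TP+FP+FN)):
  invoice: TP=18, FP=0+1+2+1=4, FN=1+3+1+2=7 → 36/47 = 0.76596
  receipt: TP=11, FP=1+1+4+0=6, FN=0+4+1+1=6 → 22/34 = 0.64706
  contract: TP=14, FP=3+4+2+1=10, FN=1+1+4+1=7 → 28/45 = 0.62222
  resume: TP=5, FP=1+1+4+3=9, FN=2+4+2+0=8 → 10/27 = 0.37037
  letter: TP=6, FP=2+1+1+0=4, FN=1+0+1+3=5 → 12/21 = 0.57143
Weighted-F1 score = Σ (supportᵢ/N)·F1 scoreᵢ with N=87: (25/87)·0.76596 + (17/87)·0.64706 + (21/87)·0.62222 + (13/87)·0.37037 + (11/87)·0.57143 = 0.6243

0.6243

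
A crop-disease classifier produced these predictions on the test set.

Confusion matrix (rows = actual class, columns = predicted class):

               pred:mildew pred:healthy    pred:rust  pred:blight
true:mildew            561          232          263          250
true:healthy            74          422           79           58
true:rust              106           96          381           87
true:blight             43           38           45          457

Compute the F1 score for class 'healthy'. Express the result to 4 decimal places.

One-vs-rest for 'healthy': TP = diagonal; FP = other classes predicted 'healthy'; FN = 'healthy' predicted as other.
F1 score = 2·TP/(2·TP+FP+FN).
healthy: TP=422, FP=232+96+38=366, FN=74+79+58=211 → 844/1421 = 0.59395

0.5939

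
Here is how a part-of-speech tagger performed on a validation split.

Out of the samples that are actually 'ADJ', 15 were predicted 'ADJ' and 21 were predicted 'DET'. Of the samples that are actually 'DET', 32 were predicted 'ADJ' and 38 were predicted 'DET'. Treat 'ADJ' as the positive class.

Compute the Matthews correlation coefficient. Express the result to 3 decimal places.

-0.039

MCC = (TP·TN − FP·FN) / √((TP+FP)(TP+FN)(TN+FP)(TN+FN))
Numerator = 15·38 − 32·21 = -102
Denominator = √(47·36·70·59) = √6987960 = 2643.4750
MCC = -102 / 2643.4750 = -0.039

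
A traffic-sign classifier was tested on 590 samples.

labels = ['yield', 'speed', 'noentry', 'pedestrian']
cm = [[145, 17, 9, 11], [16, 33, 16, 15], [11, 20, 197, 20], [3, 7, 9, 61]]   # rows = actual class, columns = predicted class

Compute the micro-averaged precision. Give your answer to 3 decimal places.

Micro-averaging pools counts across classes: ΣTP=436, ΣFP=154, ΣFN=154.
Micro-precision = TP/(TP+FP) on pooled counts = 0.739 (equals overall accuracy in single-label multiclass).

0.739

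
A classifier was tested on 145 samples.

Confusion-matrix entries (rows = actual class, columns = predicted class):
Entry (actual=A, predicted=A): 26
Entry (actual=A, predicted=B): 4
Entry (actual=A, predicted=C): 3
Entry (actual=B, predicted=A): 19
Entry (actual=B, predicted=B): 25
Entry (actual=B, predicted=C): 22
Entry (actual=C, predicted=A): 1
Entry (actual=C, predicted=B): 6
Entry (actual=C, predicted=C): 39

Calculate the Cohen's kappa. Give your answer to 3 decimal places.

0.440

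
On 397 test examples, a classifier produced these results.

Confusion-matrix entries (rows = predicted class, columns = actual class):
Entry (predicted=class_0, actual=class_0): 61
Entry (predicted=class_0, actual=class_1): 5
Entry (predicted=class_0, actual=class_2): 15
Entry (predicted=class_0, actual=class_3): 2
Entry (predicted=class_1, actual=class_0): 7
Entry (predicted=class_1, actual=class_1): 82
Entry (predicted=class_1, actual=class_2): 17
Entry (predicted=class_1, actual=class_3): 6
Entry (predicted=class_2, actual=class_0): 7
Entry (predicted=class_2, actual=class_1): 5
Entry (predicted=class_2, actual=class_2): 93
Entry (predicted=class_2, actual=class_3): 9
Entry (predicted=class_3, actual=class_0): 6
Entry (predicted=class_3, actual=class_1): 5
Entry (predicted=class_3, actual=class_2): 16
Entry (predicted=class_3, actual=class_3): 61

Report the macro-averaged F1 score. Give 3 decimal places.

Per-class F1 score (2·TP/(2·TP+FP+FN)):
  class_0: TP=61, FP=5+15+2=22, FN=7+7+6=20 → 122/164 = 0.7439
  class_1: TP=82, FP=7+17+6=30, FN=5+5+5=15 → 164/209 = 0.7847
  class_2: TP=93, FP=7+5+9=21, FN=15+17+16=48 → 186/255 = 0.7294
  class_3: TP=61, FP=6+5+16=27, FN=2+6+9=17 → 122/166 = 0.7349
Macro-F1 score = mean = (0.7439 + 0.7847 + 0.7294 + 0.7349) / 4 = 0.748

0.748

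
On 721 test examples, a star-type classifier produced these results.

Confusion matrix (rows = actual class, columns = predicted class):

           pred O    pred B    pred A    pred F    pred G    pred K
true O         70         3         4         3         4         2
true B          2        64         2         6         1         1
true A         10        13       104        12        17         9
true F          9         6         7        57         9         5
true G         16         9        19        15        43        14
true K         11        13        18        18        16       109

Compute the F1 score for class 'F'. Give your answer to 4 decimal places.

0.5588

Treat 'F' as positive and all other classes as negative.
F1 score = 2·TP/(2·TP+FP+FN).
F: TP=57, FP=3+6+12+15+18=54, FN=9+6+7+9+5=36 → 114/204 = 0.55882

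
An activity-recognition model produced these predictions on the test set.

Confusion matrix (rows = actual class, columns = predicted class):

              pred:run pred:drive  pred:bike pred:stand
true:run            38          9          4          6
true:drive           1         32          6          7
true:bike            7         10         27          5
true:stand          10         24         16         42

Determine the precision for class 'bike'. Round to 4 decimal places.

0.5094

Treat 'bike' as positive and all other classes as negative.
precision = TP/(TP+FP).
bike: TP=27, FP=4+6+16=26 → 27/53 = 0.50943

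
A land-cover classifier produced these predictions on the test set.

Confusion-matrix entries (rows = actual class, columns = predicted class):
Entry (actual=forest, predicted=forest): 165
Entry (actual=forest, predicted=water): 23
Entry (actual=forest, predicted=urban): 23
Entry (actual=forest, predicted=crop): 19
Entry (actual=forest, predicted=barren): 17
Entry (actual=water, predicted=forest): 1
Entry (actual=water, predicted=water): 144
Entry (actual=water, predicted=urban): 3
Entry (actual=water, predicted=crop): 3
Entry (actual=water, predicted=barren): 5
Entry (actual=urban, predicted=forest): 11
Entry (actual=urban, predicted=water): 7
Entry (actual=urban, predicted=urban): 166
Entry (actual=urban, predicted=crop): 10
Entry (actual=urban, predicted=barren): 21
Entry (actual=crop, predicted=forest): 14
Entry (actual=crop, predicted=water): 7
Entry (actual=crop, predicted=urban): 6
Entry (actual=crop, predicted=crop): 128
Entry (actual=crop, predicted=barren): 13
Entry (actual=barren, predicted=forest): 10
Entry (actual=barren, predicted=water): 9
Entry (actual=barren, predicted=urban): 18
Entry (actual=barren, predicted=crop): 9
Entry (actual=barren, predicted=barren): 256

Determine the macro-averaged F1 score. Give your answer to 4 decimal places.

0.7866

Per-class F1 score (2·TP/(2·TP+FP+FN)):
  forest: TP=165, FP=1+11+14+10=36, FN=23+23+19+17=82 → 330/448 = 0.73661
  water: TP=144, FP=23+7+7+9=46, FN=1+3+3+5=12 → 288/346 = 0.83237
  urban: TP=166, FP=23+3+6+18=50, FN=11+7+10+21=49 → 332/431 = 0.77030
  crop: TP=128, FP=19+3+10+9=41, FN=14+7+6+13=40 → 256/337 = 0.75964
  barren: TP=256, FP=17+5+21+13=56, FN=10+9+18+9=46 → 512/614 = 0.83388
Macro-F1 score = mean = (0.73661 + 0.83237 + 0.77030 + 0.75964 + 0.83388) / 5 = 0.7866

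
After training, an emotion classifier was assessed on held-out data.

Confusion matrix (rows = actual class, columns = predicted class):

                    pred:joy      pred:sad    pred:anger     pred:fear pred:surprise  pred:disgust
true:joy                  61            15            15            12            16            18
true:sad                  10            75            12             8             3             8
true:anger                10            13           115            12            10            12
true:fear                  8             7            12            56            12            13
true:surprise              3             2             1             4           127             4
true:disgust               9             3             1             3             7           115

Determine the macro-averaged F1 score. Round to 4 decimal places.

0.6609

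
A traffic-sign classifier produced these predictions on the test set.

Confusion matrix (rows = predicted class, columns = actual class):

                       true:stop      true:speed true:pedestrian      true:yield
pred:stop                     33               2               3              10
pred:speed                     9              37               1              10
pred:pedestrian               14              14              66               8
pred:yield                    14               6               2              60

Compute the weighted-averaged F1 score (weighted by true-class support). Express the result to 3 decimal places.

Per-class F1 score (2·TP/(2·TP+FP+FN)):
  stop: TP=33, FP=2+3+10=15, FN=9+14+14=37 → 66/118 = 0.5593
  speed: TP=37, FP=9+1+10=20, FN=2+14+6=22 → 74/116 = 0.6379
  pedestrian: TP=66, FP=14+14+8=36, FN=3+1+2=6 → 132/174 = 0.7586
  yield: TP=60, FP=14+6+2=22, FN=10+10+8=28 → 120/170 = 0.7059
Weighted-F1 score = Σ (supportᵢ/N)·F1 scoreᵢ with N=289: (70/289)·0.5593 + (59/289)·0.6379 + (72/289)·0.7586 + (88/289)·0.7059 = 0.670

0.670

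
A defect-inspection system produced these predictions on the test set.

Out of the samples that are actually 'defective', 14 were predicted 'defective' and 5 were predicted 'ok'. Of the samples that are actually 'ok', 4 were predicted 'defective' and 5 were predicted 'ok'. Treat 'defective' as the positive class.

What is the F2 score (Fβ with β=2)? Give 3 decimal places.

0.745

Fβ = (1+β²)·TP / ((1+β²)·TP + β²·FN + FP), with β²=4
= 5·14 / (5·14 + 4·5 + 4) = 0.745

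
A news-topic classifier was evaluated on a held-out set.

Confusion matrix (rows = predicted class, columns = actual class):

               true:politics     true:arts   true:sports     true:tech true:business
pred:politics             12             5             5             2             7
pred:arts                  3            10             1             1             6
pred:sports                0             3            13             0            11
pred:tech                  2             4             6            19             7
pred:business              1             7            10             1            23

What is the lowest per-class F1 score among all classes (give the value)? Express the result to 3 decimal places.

0.400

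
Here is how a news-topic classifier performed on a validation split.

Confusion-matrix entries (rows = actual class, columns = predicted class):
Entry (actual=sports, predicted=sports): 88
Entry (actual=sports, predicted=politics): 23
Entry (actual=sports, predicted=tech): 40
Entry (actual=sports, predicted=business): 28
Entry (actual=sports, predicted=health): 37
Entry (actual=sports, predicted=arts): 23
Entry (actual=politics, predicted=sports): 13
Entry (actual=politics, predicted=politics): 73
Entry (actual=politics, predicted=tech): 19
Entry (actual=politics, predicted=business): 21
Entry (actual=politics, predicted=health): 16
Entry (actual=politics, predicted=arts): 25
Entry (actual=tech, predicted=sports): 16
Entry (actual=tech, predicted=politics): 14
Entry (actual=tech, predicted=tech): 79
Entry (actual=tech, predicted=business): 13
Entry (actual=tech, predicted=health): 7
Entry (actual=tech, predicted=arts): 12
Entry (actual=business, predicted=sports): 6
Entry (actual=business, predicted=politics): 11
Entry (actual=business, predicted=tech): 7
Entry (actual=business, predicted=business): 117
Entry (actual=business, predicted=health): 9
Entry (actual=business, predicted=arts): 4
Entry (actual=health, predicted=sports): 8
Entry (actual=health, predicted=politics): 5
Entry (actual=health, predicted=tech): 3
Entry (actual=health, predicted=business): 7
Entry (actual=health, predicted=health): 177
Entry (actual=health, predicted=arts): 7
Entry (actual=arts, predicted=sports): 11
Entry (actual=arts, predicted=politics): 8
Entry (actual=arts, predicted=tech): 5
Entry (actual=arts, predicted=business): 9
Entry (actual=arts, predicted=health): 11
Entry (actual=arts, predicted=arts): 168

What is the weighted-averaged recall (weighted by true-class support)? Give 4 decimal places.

0.6268

Per-class recall (TP/(TP+FN)):
  sports: TP=88, FN=23+40+28+37+23=151 → 88/239 = 0.36820
  politics: TP=73, FN=13+19+21+16+25=94 → 73/167 = 0.43713
  tech: TP=79, FN=16+14+13+7+12=62 → 79/141 = 0.56028
  business: TP=117, FN=6+11+7+9+4=37 → 117/154 = 0.75974
  health: TP=177, FN=8+5+3+7+7=30 → 177/207 = 0.85507
  arts: TP=168, FN=11+8+5+9+11=44 → 168/212 = 0.79245
Weighted-recall = Σ (supportᵢ/N)·recallᵢ with N=1120: (239/1120)·0.36820 + (167/1120)·0.43713 + (141/1120)·0.56028 + (154/1120)·0.75974 + (207/1120)·0.85507 + (212/1120)·0.79245 = 0.6268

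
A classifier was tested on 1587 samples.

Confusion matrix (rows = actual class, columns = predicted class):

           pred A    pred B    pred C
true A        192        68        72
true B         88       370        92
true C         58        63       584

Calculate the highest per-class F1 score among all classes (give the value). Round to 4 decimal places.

0.8039

Per-class F1 score (2·TP/(2·TP+FP+FN)):
  A: TP=192, FP=88+58=146, FN=68+72=140 → 384/670 = 0.57313
  B: TP=370, FP=68+63=131, FN=88+92=180 → 740/1051 = 0.70409
  C: TP=584, FP=72+92=164, FN=58+63=121 → 1168/1453 = 0.80385
Highest is class 'C' with F1 score = 0.8039.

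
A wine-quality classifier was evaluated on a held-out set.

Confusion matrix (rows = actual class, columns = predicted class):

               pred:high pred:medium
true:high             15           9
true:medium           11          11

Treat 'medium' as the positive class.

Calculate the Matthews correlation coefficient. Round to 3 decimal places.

0.126

MCC = (TP·TN − FP·FN) / √((TP+FP)(TP+FN)(TN+FP)(TN+FN))
Numerator = 11·15 − 9·11 = 66
Denominator = √(20·22·24·26) = √274560 = 523.9847
MCC = 66 / 523.9847 = 0.126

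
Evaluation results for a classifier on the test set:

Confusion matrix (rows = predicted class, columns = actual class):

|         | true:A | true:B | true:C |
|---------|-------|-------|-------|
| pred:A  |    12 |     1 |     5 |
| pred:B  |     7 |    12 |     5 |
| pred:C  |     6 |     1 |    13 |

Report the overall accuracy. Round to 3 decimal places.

0.597

Accuracy = trace / total = (12+12+13=37) / 62 = 37/62 = 0.597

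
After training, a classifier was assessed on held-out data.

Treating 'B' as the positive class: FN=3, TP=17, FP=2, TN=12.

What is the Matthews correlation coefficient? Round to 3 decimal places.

MCC = (TP·TN − FP·FN) / √((TP+FP)(TP+FN)(TN+FP)(TN+FN))
Numerator = 17·12 − 2·3 = 198
Denominator = √(19·20·14·15) = √79800 = 282.4889
MCC = 198 / 282.4889 = 0.701

0.701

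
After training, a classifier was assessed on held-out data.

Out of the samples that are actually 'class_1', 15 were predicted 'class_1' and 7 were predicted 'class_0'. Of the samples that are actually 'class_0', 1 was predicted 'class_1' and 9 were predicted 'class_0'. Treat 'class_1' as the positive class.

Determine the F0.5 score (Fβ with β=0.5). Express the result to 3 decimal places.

Fβ = (1+β²)·TP / ((1+β²)·TP + β²·FN + FP), with β²=1/4
= 1.25·15 / (1.25·15 + 0.25·7 + 1) = 0.872

0.872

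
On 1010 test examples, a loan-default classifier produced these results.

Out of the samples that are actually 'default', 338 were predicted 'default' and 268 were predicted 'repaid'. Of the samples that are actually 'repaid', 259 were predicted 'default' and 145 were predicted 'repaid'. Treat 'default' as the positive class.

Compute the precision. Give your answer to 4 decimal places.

Precision = TP/(TP+FP) = 338/(338+259) = 338/597 = 0.5662

0.5662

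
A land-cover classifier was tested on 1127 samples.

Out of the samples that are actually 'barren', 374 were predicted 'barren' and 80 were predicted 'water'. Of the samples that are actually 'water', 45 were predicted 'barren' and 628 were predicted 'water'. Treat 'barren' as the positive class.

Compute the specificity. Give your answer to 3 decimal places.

0.933

Specificity = TN/(TN+FP) = 628/(628+45) = 0.933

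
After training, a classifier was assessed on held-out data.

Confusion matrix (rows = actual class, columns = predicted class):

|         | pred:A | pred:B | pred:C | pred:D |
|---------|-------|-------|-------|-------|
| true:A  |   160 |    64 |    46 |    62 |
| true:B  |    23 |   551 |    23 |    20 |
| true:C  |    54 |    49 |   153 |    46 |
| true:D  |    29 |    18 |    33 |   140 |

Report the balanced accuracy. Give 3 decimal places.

Balanced accuracy = mean of per-class recall.
  A: recall = 160/332 = 0.4819
  B: recall = 551/617 = 0.8930
  C: recall = 153/302 = 0.5066
  D: recall = 140/220 = 0.6364
Mean = (0.4819 + 0.8930 + 0.5066 + 0.6364) / 4 = 0.629

0.629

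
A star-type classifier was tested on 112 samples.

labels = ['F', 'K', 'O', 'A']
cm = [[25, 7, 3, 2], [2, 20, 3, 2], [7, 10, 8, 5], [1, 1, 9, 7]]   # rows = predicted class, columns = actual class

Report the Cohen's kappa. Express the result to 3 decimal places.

0.370

Observed agreement pₒ = trace/N = 60/112 = 0.5357
Expected agreement pₑ = Σ (rowᵢ·colᵢ)/N² = (35·37 + 38·27 + 23·30 + 16·18)/112² = 0.2630
κ = (pₒ − pₑ)/(1 − pₑ) = (0.5357 − 0.2630)/(1 − 0.2630) = 0.370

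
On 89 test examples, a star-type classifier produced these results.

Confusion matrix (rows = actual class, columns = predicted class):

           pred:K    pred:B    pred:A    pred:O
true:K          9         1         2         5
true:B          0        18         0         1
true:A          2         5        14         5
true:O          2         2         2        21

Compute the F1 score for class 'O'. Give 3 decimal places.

0.712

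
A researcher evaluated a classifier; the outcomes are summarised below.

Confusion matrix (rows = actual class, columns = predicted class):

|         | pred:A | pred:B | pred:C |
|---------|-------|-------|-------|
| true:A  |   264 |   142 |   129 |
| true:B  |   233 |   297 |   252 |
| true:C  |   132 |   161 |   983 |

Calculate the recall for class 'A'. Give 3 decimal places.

0.493

Take TP from the diagonal, FP from the rest of the 'A' prediction marginal, FN from the rest of the 'A' actual marginal.
recall = TP/(TP+FN).
A: TP=264, FN=142+129=271 → 264/535 = 0.4935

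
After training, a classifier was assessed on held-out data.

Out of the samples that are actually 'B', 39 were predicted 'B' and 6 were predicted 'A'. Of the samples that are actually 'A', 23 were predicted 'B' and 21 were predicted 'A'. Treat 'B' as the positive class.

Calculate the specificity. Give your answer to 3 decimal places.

Specificity = TN/(TN+FP) = 21/(21+23) = 0.477

0.477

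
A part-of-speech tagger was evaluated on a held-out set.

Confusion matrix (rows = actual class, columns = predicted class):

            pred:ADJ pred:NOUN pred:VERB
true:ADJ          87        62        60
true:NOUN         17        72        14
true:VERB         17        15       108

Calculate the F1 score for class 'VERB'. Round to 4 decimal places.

0.6708

Take TP from the diagonal, FP from the rest of the 'VERB' prediction marginal, FN from the rest of the 'VERB' actual marginal.
F1 score = 2·TP/(2·TP+FP+FN).
VERB: TP=108, FP=60+14=74, FN=17+15=32 → 216/322 = 0.67081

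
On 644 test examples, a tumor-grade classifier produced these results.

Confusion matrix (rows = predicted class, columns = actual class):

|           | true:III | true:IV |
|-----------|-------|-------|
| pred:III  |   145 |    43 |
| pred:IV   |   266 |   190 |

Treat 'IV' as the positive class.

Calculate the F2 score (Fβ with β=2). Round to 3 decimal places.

Fβ = (1+β²)·TP / ((1+β²)·TP + β²·FN + FP), with β²=4
= 5·190 / (5·190 + 4·43 + 266) = 0.684

0.684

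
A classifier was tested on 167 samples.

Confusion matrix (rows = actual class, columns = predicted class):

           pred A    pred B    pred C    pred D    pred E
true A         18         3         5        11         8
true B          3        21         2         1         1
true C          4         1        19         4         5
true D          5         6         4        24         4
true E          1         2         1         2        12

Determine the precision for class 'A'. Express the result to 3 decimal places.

Take TP from the diagonal, FP from the rest of the 'A' prediction marginal, FN from the rest of the 'A' actual marginal.
precision = TP/(TP+FP).
A: TP=18, FP=3+4+5+1=13 → 18/31 = 0.5806

0.581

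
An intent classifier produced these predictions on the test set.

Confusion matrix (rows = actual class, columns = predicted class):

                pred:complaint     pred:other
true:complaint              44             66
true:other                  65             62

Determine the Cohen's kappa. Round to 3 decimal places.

-0.112

Observed agreement pₒ = trace/N = 106/237 = 0.4473
Expected agreement pₑ = Σ (rowᵢ·colᵢ)/N² = (110·109 + 127·128)/237² = 0.5029
κ = (pₒ − pₑ)/(1 − pₑ) = (0.4473 − 0.5029)/(1 − 0.5029) = -0.112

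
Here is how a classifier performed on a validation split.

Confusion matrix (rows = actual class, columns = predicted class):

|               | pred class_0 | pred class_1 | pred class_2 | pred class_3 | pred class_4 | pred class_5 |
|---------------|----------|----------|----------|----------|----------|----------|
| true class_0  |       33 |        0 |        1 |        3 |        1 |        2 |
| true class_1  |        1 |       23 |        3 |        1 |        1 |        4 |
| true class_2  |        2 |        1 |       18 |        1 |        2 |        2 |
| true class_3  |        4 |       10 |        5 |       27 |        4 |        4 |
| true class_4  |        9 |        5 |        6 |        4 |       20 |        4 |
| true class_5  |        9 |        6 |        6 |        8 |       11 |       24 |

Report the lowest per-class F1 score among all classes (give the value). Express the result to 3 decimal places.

Per-class F1 score (2·TP/(2·TP+FP+FN)):
  class_0: TP=33, FP=1+2+4+9+9=25, FN=0+1+3+1+2=7 → 66/98 = 0.6735
  class_1: TP=23, FP=0+1+10+5+6=22, FN=1+3+1+1+4=10 → 46/78 = 0.5897
  class_2: TP=18, FP=1+3+5+6+6=21, FN=2+1+1+2+2=8 → 36/65 = 0.5538
  class_3: TP=27, FP=3+1+1+4+8=17, FN=4+10+5+4+4=27 → 54/98 = 0.5510
  class_4: TP=20, FP=1+1+2+4+11=19, FN=9+5+6+4+4=28 → 40/87 = 0.4598
  class_5: TP=24, FP=2+4+2+4+4=16, FN=9+6+6+8+11=40 → 48/104 = 0.4615
Lowest is class 'class_4' with F1 score = 0.460.

0.460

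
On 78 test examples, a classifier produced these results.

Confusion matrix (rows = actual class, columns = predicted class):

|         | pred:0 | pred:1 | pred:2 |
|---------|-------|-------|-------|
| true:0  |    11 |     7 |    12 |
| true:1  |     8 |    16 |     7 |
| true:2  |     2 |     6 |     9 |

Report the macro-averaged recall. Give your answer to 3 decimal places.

Per-class recall (TP/(TP+FN)):
  0: TP=11, FN=7+12=19 → 11/30 = 0.3667
  1: TP=16, FN=8+7=15 → 16/31 = 0.5161
  2: TP=9, FN=2+6=8 → 9/17 = 0.5294
Macro-recall = mean = (0.3667 + 0.5161 + 0.5294) / 3 = 0.471

0.471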